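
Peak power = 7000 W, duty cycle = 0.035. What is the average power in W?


P_avg = 7000 * 0.035 = 245.0 W

245.0 W


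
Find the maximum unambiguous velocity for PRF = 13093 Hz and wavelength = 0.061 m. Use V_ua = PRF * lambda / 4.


V_ua = 13093 * 0.061 / 4 = 199.7 m/s

199.7 m/s


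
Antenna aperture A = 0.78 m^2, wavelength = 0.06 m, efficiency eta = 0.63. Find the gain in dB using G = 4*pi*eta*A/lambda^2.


G_linear = 4*pi*0.63*0.78/0.06^2 = 1715.31
G_dB = 10*log10(1715.31) = 32.3 dB

32.3 dB


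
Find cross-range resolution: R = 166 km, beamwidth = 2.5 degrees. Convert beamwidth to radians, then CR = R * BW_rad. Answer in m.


BW_rad = 0.043633231
CR = 166000 * 0.043633231 = 7243.1 m

7243.1 m


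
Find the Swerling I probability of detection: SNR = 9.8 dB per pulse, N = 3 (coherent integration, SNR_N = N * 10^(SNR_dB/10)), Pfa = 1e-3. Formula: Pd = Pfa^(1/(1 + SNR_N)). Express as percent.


SNR_lin = 10^(9.8/10) = 9.54993
SNR_N = 3 * 9.54993 = 28.64979
1/(1 + SNR_N) = 1/29.64979 = 0.0337271
Pd = (1e-3)^0.0337271 = 0.79217
Pd = 79.2%

79.2%


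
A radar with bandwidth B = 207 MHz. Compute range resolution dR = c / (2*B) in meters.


dR = 3e8 / (2 * 207000000.0) = 0.72 m

0.72 m


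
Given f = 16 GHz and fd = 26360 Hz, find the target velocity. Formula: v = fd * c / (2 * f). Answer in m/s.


v = 26360 * 3e8 / (2 * 16000000000.0) = 247.1 m/s

247.1 m/s


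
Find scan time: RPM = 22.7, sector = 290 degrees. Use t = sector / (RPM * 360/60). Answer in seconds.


t = 290 / (22.7 * 360) * 60 = 2.13 s

2.13 s


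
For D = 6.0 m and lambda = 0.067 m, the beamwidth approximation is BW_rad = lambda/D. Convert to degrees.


BW_rad = 0.067 / 6.0 = 0.011167
BW_deg = 0.64 degrees

0.64 degrees


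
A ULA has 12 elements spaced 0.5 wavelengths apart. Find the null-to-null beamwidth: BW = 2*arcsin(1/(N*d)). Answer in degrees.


1/(N*d) = 1/(12*0.5) = 0.166667
BW = 2*arcsin(0.166667) = 19.2 degrees

19.2 degrees


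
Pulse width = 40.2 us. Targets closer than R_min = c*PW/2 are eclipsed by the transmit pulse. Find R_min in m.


R_min = 3e8 * 40.2e-6 / 2 = 6030.0 m

6030.0 m


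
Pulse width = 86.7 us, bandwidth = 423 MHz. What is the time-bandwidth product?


TBP = 86.7 * 423 = 36674.1

36674.1


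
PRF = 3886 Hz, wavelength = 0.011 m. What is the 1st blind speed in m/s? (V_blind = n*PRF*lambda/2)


V_blind = 1 * 3886 * 0.011 / 2 = 21.4 m/s

21.4 m/s


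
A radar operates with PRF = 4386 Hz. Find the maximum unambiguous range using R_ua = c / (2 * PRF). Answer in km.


R_ua = 3e8 / (2 * 4386) = 34199.7 m = 34.2 km

34.2 km


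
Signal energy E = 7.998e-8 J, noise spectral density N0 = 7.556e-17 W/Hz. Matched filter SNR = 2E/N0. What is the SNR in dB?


SNR_lin = 2 * 7.998e-8 / 7.556e-17 = 2.117e9
SNR_dB = 10*log10(2.117e9) = 93.3 dB

93.3 dB


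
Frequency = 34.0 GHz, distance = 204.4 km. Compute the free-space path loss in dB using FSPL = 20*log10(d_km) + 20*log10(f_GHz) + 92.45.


20*log10(204.4) = 46.21
20*log10(34.0) = 30.63
FSPL = 169.3 dB

169.3 dB


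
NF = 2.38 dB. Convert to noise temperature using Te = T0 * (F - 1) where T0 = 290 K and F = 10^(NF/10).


NF_lin = 10^(2.38/10) = 1.729816
Te = 290 * (1.729816 - 1) = 211.6 K

211.6 K


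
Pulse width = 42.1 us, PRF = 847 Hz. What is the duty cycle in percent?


DC = 42.1e-6 * 847 * 100 = 3.57%

3.57%


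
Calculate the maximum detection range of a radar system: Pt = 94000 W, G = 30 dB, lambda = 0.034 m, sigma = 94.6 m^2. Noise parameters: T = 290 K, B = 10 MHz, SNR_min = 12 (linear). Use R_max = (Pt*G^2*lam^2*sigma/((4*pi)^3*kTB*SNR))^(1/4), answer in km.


G_lin = 10^(30/10) = 1000.0
R^4 = 94000 * 1000.0^2 * 0.034^2 * 94.6 / ((4*pi)^3 * 1.38e-23 * 290 * 10000000.0 * 12)
R^4 = 1.07867e19 m^4
R_max = (1.07867e19)^(1/4) = 57308.9 m = 57.3 km

57.3 km


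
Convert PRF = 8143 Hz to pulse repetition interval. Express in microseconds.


PRI = 1/8143 = 0.0001228049 s = 122.8 us

122.8 us


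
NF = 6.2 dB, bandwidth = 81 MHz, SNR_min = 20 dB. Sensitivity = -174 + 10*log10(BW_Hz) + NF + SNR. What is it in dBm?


10*log10(81000000.0) = 79.08
S = -174 + 79.08 + 6.2 + 20 = -68.7 dBm

-68.7 dBm


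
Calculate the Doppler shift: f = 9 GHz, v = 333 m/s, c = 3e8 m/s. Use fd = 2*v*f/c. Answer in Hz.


fd = 2 * 333 * 9000000000.0 / 3e8 = 19980.0 Hz

19980.0 Hz


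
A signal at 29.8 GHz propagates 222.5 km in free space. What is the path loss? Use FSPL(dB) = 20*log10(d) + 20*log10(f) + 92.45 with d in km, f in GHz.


20*log10(222.5) = 46.95
20*log10(29.8) = 29.48
FSPL = 168.9 dB

168.9 dB


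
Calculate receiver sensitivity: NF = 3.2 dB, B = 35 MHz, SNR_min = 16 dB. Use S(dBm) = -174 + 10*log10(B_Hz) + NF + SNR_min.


10*log10(35000000.0) = 75.44
S = -174 + 75.44 + 3.2 + 16 = -79.4 dBm

-79.4 dBm


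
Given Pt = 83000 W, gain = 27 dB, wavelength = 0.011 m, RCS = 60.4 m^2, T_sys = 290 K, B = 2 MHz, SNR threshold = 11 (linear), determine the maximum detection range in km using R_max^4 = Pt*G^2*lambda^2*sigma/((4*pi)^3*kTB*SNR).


G_lin = 10^(27/10) = 501.187234
R^4 = 83000 * 501.187234^2 * 0.011^2 * 60.4 / ((4*pi)^3 * 1.38e-23 * 290 * 2000000.0 * 11)
R^4 = 8.7211e17 m^4
R_max = (8.7211e17)^(1/4) = 30559.3 m = 30.6 km

30.6 km


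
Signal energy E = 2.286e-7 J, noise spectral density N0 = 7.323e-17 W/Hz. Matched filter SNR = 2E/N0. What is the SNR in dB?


SNR_lin = 2 * 2.286e-7 / 7.323e-17 = 6.243e9
SNR_dB = 10*log10(6.243e9) = 98.0 dB

98.0 dB


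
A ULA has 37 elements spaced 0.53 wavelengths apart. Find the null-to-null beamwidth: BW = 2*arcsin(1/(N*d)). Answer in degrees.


1/(N*d) = 1/(37*0.53) = 0.050994
BW = 2*arcsin(0.050994) = 5.8 degrees

5.8 degrees


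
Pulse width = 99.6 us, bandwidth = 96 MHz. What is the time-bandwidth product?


TBP = 99.6 * 96 = 9561.6

9561.6


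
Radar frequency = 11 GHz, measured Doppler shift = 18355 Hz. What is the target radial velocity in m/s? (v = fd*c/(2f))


v = 18355 * 3e8 / (2 * 11000000000.0) = 250.3 m/s

250.3 m/s


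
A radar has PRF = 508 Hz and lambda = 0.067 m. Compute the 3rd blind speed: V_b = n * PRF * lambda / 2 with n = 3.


V_blind = 3 * 508 * 0.067 / 2 = 51.1 m/s

51.1 m/s


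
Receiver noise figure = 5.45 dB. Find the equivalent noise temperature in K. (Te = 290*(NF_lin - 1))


NF_lin = 10^(5.45/10) = 3.507519
Te = 290 * (3.507519 - 1) = 727.2 K

727.2 K


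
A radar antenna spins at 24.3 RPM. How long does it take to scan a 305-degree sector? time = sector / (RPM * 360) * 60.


t = 305 / (24.3 * 360) * 60 = 2.09 s

2.09 s


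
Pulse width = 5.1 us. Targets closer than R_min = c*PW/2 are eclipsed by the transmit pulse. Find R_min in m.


R_min = 3e8 * 5.1e-6 / 2 = 765.0 m

765.0 m


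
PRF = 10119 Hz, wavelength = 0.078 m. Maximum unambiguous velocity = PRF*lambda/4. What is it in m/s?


V_ua = 10119 * 0.078 / 4 = 197.3 m/s

197.3 m/s


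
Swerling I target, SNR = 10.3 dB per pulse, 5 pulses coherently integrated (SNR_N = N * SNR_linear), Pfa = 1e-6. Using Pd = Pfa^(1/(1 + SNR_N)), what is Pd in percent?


SNR_lin = 10^(10.3/10) = 10.71519
SNR_N = 5 * 10.71519 = 53.57595
1/(1 + SNR_N) = 1/54.57595 = 0.0183231
Pd = (1e-6)^0.0183231 = 0.77636
Pd = 77.6%

77.6%


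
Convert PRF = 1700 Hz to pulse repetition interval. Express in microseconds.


PRI = 1/1700 = 0.0005882353 s = 588.2 us

588.2 us


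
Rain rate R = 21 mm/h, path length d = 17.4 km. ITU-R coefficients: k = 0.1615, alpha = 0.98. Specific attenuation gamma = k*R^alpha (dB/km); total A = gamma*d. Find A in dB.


gamma = 0.1615 * 21^0.98 = 3.191152 dB/km
A = 3.191152 * 17.4 = 55.53 dB

55.53 dB


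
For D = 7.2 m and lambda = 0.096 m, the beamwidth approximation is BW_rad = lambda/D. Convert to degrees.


BW_rad = 0.096 / 7.2 = 0.013333
BW_deg = 0.76 degrees

0.76 degrees


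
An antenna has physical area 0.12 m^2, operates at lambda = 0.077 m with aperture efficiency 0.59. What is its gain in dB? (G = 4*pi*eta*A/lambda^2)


G_linear = 4*pi*0.59*0.12/0.077^2 = 150.06
G_dB = 10*log10(150.06) = 21.8 dB

21.8 dB


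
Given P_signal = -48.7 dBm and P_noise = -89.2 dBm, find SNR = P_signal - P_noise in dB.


SNR = -48.7 - (-89.2) = 40.5 dB

40.5 dB


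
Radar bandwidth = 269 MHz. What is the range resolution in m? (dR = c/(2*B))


dR = 3e8 / (2 * 269000000.0) = 0.56 m

0.56 m


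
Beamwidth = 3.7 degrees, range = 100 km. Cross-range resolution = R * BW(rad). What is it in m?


BW_rad = 0.064577182
CR = 100000 * 0.064577182 = 6457.7 m

6457.7 m


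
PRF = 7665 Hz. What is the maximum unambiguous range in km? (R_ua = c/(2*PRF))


R_ua = 3e8 / (2 * 7665) = 19569.5 m = 19.6 km

19.6 km


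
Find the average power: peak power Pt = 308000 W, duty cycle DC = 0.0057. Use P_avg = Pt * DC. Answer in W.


P_avg = 308000 * 0.0057 = 1755.6 W

1755.6 W


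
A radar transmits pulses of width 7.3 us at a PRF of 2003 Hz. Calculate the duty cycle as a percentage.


DC = 7.3e-6 * 2003 * 100 = 1.46%

1.46%


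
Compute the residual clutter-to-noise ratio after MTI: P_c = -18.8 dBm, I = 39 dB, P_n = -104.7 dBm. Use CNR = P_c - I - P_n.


CNR = -18.8 - 39 - (-104.7) = 46.9 dB

46.9 dB


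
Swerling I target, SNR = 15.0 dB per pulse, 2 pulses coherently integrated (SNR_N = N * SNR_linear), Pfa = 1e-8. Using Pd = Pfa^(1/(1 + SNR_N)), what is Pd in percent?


SNR_lin = 10^(15.0/10) = 31.62278
SNR_N = 2 * 31.62278 = 63.24556
1/(1 + SNR_N) = 1/64.24556 = 0.0155653
Pd = (1e-8)^0.0155653 = 0.75072
Pd = 75.1%

75.1%


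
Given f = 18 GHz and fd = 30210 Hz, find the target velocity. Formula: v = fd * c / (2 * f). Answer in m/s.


v = 30210 * 3e8 / (2 * 18000000000.0) = 251.8 m/s

251.8 m/s


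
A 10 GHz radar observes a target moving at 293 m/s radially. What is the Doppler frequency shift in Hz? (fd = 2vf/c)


fd = 2 * 293 * 10000000000.0 / 3e8 = 19533.3 Hz

19533.3 Hz


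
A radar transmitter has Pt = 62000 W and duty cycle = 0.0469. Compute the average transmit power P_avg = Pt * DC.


P_avg = 62000 * 0.0469 = 2907.8 W

2907.8 W


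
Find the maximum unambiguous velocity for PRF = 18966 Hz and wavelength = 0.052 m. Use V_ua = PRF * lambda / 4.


V_ua = 18966 * 0.052 / 4 = 246.6 m/s

246.6 m/s


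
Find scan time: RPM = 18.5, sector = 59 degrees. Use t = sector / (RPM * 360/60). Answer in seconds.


t = 59 / (18.5 * 360) * 60 = 0.53 s

0.53 s


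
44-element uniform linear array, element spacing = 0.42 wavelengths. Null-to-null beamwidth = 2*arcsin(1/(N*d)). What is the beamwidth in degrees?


1/(N*d) = 1/(44*0.42) = 0.054113
BW = 2*arcsin(0.054113) = 6.2 degrees

6.2 degrees


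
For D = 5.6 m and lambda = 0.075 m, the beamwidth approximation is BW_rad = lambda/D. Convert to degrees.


BW_rad = 0.075 / 5.6 = 0.013393
BW_deg = 0.77 degrees

0.77 degrees


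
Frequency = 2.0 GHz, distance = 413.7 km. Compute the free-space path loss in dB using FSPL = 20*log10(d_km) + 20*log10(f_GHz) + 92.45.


20*log10(413.7) = 52.33
20*log10(2.0) = 6.02
FSPL = 150.8 dB

150.8 dB


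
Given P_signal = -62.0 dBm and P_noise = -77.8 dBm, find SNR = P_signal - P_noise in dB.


SNR = -62.0 - (-77.8) = 15.8 dB

15.8 dB


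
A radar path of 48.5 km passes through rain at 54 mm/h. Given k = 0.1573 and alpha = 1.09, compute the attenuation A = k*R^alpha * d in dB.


gamma = 0.1573 * 54^1.09 = 12.162922 dB/km
A = 12.162922 * 48.5 = 589.9 dB

589.9 dB


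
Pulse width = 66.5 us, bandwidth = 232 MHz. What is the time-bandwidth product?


TBP = 66.5 * 232 = 15428.0

15428.0


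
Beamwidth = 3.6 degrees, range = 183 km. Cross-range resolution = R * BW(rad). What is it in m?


BW_rad = 0.062831853
CR = 183000 * 0.062831853 = 11498.2 m

11498.2 m


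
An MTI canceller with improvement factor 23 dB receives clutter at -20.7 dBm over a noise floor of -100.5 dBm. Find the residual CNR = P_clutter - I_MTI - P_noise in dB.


CNR = -20.7 - 23 - (-100.5) = 56.8 dB

56.8 dB


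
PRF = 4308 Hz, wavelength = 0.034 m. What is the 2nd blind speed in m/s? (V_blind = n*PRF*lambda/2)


V_blind = 2 * 4308 * 0.034 / 2 = 146.5 m/s

146.5 m/s


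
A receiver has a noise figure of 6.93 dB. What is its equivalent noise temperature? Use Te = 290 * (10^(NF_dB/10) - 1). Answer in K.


NF_lin = 10^(6.93/10) = 4.931738
Te = 290 * (4.931738 - 1) = 1140.2 K

1140.2 K


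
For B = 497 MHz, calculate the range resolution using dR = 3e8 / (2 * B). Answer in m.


dR = 3e8 / (2 * 497000000.0) = 0.3 m

0.3 m


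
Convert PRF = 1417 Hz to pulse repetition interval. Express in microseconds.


PRI = 1/1417 = 0.0007057163 s = 705.7 us

705.7 us


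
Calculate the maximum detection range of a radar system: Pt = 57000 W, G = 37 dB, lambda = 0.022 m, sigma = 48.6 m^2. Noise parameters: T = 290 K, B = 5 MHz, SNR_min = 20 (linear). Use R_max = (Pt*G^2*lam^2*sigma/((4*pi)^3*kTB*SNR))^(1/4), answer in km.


G_lin = 10^(37/10) = 5011.872336
R^4 = 57000 * 5011.872336^2 * 0.022^2 * 48.6 / ((4*pi)^3 * 1.38e-23 * 290 * 5000000.0 * 20)
R^4 = 4.24082e19 m^4
R_max = (4.24082e19)^(1/4) = 80697.9 m = 80.7 km

80.7 km


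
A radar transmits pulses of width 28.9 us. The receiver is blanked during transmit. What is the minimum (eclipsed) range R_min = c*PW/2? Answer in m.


R_min = 3e8 * 28.9e-6 / 2 = 4335.0 m

4335.0 m


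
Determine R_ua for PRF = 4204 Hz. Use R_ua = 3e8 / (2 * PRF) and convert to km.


R_ua = 3e8 / (2 * 4204) = 35680.3 m = 35.7 km

35.7 km


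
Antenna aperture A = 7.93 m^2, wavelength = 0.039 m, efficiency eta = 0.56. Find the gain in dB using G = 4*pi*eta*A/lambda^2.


G_linear = 4*pi*0.56*7.93/0.039^2 = 36689.51
G_dB = 10*log10(36689.51) = 45.6 dB

45.6 dB


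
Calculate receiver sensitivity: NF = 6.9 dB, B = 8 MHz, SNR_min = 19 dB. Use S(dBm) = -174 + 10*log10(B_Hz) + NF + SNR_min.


10*log10(8000000.0) = 69.03
S = -174 + 69.03 + 6.9 + 19 = -79.1 dBm

-79.1 dBm


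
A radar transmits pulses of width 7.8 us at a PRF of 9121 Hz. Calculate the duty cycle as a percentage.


DC = 7.8e-6 * 9121 * 100 = 7.11%

7.11%


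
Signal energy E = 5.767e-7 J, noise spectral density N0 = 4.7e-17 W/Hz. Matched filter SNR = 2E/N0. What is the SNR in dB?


SNR_lin = 2 * 5.767e-7 / 4.7e-17 = 2.454e10
SNR_dB = 10*log10(2.454e10) = 103.9 dB

103.9 dB


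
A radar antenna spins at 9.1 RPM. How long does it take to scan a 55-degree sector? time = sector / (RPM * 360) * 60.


t = 55 / (9.1 * 360) * 60 = 1.01 s

1.01 s


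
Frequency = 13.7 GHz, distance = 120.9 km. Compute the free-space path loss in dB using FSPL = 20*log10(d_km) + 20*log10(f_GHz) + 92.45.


20*log10(120.9) = 41.65
20*log10(13.7) = 22.73
FSPL = 156.8 dB

156.8 dB


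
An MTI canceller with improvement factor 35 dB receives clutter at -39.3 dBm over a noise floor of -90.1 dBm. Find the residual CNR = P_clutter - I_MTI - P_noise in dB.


CNR = -39.3 - 35 - (-90.1) = 15.8 dB

15.8 dB


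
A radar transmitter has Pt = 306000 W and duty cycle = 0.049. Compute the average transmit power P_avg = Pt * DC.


P_avg = 306000 * 0.049 = 14994.0 W

14994.0 W


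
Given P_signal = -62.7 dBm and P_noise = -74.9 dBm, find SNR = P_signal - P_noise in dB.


SNR = -62.7 - (-74.9) = 12.2 dB

12.2 dB


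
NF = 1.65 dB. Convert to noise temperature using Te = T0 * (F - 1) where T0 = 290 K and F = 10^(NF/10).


NF_lin = 10^(1.65/10) = 1.462177
Te = 290 * (1.462177 - 1) = 134.0 K

134.0 K


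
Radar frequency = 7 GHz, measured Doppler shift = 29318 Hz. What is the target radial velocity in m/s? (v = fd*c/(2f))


v = 29318 * 3e8 / (2 * 7000000000.0) = 628.2 m/s

628.2 m/s


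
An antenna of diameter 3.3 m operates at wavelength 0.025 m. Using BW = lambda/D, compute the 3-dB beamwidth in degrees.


BW_rad = 0.025 / 3.3 = 0.007576
BW_deg = 0.43 degrees

0.43 degrees


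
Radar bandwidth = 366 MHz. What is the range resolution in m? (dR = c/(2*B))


dR = 3e8 / (2 * 366000000.0) = 0.41 m

0.41 m


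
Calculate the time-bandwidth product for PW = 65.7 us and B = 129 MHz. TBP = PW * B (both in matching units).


TBP = 65.7 * 129 = 8475.3

8475.3


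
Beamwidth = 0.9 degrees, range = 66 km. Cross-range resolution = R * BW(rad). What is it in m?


BW_rad = 0.015707963
CR = 66000 * 0.015707963 = 1036.7 m

1036.7 m


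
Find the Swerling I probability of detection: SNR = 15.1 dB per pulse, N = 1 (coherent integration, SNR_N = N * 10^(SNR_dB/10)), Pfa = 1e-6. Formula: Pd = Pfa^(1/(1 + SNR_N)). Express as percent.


SNR_lin = 10^(15.1/10) = 32.35937
SNR_N = 1 * 32.35937 = 32.35937
1/(1 + SNR_N) = 1/33.35937 = 0.0299766
Pd = (1e-6)^0.0299766 = 0.66091
Pd = 66.1%

66.1%


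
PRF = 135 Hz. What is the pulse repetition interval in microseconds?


PRI = 1/135 = 0.0074074074 s = 7407.4 us

7407.4 us


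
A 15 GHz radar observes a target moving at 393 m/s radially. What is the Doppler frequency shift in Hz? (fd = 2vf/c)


fd = 2 * 393 * 15000000000.0 / 3e8 = 39300.0 Hz

39300.0 Hz


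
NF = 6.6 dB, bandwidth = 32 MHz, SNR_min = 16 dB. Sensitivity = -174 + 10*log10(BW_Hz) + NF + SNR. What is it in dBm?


10*log10(32000000.0) = 75.05
S = -174 + 75.05 + 6.6 + 16 = -76.3 dBm

-76.3 dBm


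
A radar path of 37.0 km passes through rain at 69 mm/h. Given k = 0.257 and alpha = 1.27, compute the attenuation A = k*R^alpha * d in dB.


gamma = 0.257 * 69^1.27 = 55.625185 dB/km
A = 55.625185 * 37.0 = 2058.13 dB

2058.13 dB


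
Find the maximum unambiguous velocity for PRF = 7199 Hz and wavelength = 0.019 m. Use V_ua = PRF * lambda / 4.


V_ua = 7199 * 0.019 / 4 = 34.2 m/s

34.2 m/s


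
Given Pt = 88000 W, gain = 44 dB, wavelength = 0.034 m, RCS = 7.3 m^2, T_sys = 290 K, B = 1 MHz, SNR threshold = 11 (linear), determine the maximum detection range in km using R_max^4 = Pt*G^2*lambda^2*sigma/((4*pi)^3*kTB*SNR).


G_lin = 10^(44/10) = 25118.864315
R^4 = 88000 * 25118.864315^2 * 0.034^2 * 7.3 / ((4*pi)^3 * 1.38e-23 * 290 * 1000000.0 * 11)
R^4 = 5.36369e21 m^4
R_max = (5.36369e21)^(1/4) = 270623.8 m = 270.6 km

270.6 km


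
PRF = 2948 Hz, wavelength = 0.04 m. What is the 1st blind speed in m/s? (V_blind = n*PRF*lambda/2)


V_blind = 1 * 2948 * 0.04 / 2 = 59.0 m/s

59.0 m/s


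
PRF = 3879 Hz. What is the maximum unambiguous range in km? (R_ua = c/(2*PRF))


R_ua = 3e8 / (2 * 3879) = 38669.8 m = 38.7 km

38.7 km


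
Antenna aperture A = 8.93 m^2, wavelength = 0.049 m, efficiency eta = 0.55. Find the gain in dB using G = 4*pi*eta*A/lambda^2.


G_linear = 4*pi*0.55*8.93/0.049^2 = 25705.84
G_dB = 10*log10(25705.84) = 44.1 dB

44.1 dB


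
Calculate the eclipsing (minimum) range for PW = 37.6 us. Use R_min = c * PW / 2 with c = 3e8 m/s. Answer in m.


R_min = 3e8 * 37.6e-6 / 2 = 5640.0 m

5640.0 m


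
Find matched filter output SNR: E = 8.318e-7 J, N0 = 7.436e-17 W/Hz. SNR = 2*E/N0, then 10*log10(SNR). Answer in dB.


SNR_lin = 2 * 8.318e-7 / 7.436e-17 = 2.237e10
SNR_dB = 10*log10(2.237e10) = 103.5 dB

103.5 dB


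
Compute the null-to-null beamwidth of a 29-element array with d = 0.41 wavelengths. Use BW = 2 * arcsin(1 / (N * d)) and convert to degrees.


1/(N*d) = 1/(29*0.41) = 0.084104
BW = 2*arcsin(0.084104) = 9.6 degrees

9.6 degrees


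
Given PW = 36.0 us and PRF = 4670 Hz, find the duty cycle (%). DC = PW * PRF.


DC = 36.0e-6 * 4670 * 100 = 16.81%

16.81%


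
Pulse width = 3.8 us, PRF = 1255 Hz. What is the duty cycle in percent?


DC = 3.8e-6 * 1255 * 100 = 0.48%

0.48%


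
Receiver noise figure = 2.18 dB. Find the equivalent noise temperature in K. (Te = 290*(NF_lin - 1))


NF_lin = 10^(2.18/10) = 1.651962
Te = 290 * (1.651962 - 1) = 189.1 K

189.1 K


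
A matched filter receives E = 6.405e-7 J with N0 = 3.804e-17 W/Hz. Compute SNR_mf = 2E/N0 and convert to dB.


SNR_lin = 2 * 6.405e-7 / 3.804e-17 = 3.368e10
SNR_dB = 10*log10(3.368e10) = 105.3 dB

105.3 dB


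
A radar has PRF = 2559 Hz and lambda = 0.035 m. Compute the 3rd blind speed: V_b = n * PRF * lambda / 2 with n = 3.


V_blind = 3 * 2559 * 0.035 / 2 = 134.3 m/s

134.3 m/s


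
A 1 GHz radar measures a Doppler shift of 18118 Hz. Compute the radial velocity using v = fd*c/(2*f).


v = 18118 * 3e8 / (2 * 1000000000.0) = 2717.7 m/s

2717.7 m/s


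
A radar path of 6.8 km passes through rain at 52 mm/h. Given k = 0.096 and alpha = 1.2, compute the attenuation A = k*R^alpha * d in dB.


gamma = 0.096 * 52^1.2 = 11.002091 dB/km
A = 11.002091 * 6.8 = 74.81 dB

74.81 dB


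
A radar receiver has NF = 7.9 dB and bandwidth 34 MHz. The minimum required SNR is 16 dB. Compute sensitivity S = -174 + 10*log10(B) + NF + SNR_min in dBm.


10*log10(34000000.0) = 75.31
S = -174 + 75.31 + 7.9 + 16 = -74.8 dBm

-74.8 dBm


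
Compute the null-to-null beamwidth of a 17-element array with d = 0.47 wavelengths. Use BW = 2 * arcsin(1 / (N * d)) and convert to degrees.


1/(N*d) = 1/(17*0.47) = 0.125156
BW = 2*arcsin(0.125156) = 14.4 degrees

14.4 degrees


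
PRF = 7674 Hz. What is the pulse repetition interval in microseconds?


PRI = 1/7674 = 0.0001303101 s = 130.3 us

130.3 us


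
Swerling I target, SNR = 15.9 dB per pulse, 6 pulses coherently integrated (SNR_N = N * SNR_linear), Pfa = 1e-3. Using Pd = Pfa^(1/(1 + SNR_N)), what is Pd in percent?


SNR_lin = 10^(15.9/10) = 38.90451
SNR_N = 6 * 38.90451 = 233.42706
1/(1 + SNR_N) = 1/234.42706 = 0.0042657
Pd = (1e-3)^0.0042657 = 0.97096
Pd = 97.1%

97.1%


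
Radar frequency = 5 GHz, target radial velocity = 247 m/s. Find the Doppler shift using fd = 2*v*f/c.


fd = 2 * 247 * 5000000000.0 / 3e8 = 8233.3 Hz

8233.3 Hz


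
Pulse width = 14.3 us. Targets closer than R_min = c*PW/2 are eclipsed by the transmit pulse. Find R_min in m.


R_min = 3e8 * 14.3e-6 / 2 = 2145.0 m

2145.0 m


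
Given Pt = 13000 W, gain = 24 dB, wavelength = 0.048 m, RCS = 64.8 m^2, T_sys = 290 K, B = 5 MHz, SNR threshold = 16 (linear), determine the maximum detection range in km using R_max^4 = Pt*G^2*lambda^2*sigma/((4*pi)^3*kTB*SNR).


G_lin = 10^(24/10) = 251.188643
R^4 = 13000 * 251.188643^2 * 0.048^2 * 64.8 / ((4*pi)^3 * 1.38e-23 * 290 * 5000000.0 * 16)
R^4 = 1.92754e17 m^4
R_max = (1.92754e17)^(1/4) = 20953.2 m = 21.0 km

21.0 km


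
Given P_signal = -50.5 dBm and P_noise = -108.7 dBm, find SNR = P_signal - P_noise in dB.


SNR = -50.5 - (-108.7) = 58.2 dB

58.2 dB


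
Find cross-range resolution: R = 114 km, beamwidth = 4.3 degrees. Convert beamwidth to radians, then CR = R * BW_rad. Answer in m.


BW_rad = 0.075049158
CR = 114000 * 0.075049158 = 8555.6 m

8555.6 m


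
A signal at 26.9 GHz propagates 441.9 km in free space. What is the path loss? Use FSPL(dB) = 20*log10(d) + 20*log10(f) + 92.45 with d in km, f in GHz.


20*log10(441.9) = 52.91
20*log10(26.9) = 28.6
FSPL = 174.0 dB

174.0 dB


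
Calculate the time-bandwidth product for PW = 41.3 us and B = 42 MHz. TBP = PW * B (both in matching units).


TBP = 41.3 * 42 = 1734.6

1734.6


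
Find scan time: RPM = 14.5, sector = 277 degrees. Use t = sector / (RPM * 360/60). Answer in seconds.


t = 277 / (14.5 * 360) * 60 = 3.18 s

3.18 s


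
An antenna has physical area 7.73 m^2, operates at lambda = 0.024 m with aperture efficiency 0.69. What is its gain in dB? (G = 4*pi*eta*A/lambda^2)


G_linear = 4*pi*0.69*7.73/0.024^2 = 116363.28
G_dB = 10*log10(116363.28) = 50.7 dB

50.7 dB


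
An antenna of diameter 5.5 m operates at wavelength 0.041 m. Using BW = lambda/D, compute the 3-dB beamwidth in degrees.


BW_rad = 0.041 / 5.5 = 0.007455
BW_deg = 0.43 degrees

0.43 degrees


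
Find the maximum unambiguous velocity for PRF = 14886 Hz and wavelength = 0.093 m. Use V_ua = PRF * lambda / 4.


V_ua = 14886 * 0.093 / 4 = 346.1 m/s

346.1 m/s


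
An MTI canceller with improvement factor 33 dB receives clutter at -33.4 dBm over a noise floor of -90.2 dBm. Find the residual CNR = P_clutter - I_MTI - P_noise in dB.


CNR = -33.4 - 33 - (-90.2) = 23.8 dB

23.8 dB


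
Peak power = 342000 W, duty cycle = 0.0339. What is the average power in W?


P_avg = 342000 * 0.0339 = 11593.8 W

11593.8 W


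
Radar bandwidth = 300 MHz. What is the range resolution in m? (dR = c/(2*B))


dR = 3e8 / (2 * 300000000.0) = 0.5 m

0.5 m


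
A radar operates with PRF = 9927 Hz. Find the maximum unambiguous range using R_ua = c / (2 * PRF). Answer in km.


R_ua = 3e8 / (2 * 9927) = 15110.3 m = 15.1 km

15.1 km


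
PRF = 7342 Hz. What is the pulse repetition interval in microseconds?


PRI = 1/7342 = 0.0001362027 s = 136.2 us

136.2 us


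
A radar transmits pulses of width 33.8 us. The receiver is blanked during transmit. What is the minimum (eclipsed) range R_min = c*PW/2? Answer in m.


R_min = 3e8 * 33.8e-6 / 2 = 5070.0 m

5070.0 m


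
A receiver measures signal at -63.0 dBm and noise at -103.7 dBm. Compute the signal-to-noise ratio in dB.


SNR = -63.0 - (-103.7) = 40.7 dB

40.7 dB


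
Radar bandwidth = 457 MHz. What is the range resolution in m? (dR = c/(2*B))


dR = 3e8 / (2 * 457000000.0) = 0.33 m

0.33 m


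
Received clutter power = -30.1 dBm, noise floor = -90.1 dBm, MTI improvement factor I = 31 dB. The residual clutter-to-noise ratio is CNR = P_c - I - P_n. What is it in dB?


CNR = -30.1 - 31 - (-90.1) = 29.0 dB

29.0 dB


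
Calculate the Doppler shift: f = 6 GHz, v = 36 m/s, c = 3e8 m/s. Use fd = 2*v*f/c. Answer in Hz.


fd = 2 * 36 * 6000000000.0 / 3e8 = 1440.0 Hz

1440.0 Hz


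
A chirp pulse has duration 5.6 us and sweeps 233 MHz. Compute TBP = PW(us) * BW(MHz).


TBP = 5.6 * 233 = 1304.8

1304.8


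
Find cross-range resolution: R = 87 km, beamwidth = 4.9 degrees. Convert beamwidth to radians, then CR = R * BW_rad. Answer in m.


BW_rad = 0.085521133
CR = 87000 * 0.085521133 = 7440.3 m

7440.3 m


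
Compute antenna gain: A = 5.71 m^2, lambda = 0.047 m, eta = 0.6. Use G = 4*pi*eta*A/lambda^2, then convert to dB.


G_linear = 4*pi*0.6*5.71/0.047^2 = 19489.54
G_dB = 10*log10(19489.54) = 42.9 dB

42.9 dB


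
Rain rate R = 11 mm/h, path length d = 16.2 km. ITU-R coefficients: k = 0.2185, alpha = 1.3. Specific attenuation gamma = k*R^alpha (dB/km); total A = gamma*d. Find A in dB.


gamma = 0.2185 * 11^1.3 = 4.934713 dB/km
A = 4.934713 * 16.2 = 79.94 dB

79.94 dB


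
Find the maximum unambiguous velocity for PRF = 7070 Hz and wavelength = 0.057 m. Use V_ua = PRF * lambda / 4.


V_ua = 7070 * 0.057 / 4 = 100.7 m/s

100.7 m/s


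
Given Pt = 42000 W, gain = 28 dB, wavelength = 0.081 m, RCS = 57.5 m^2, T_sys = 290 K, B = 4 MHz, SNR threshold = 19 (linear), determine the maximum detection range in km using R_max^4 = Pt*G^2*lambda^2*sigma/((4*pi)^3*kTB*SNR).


G_lin = 10^(28/10) = 630.957344
R^4 = 42000 * 630.957344^2 * 0.081^2 * 57.5 / ((4*pi)^3 * 1.38e-23 * 290 * 4000000.0 * 19)
R^4 = 1.04512e19 m^4
R_max = (1.04512e19)^(1/4) = 56858.0 m = 56.9 km

56.9 km


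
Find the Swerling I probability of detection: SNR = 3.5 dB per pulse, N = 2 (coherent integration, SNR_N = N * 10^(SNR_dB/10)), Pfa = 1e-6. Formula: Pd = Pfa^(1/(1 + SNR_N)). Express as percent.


SNR_lin = 10^(3.5/10) = 2.23872
SNR_N = 2 * 2.23872 = 4.47744
1/(1 + SNR_N) = 1/5.47744 = 0.182567
Pd = (1e-6)^0.182567 = 0.08028
Pd = 8.0%

8.0%


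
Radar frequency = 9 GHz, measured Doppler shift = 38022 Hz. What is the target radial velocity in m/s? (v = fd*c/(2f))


v = 38022 * 3e8 / (2 * 9000000000.0) = 633.7 m/s

633.7 m/s


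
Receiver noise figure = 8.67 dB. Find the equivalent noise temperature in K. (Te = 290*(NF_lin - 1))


NF_lin = 10^(8.67/10) = 7.362071
Te = 290 * (7.362071 - 1) = 1845.0 K

1845.0 K


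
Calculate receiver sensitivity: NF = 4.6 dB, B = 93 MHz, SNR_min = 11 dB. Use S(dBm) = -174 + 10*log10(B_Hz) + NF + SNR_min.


10*log10(93000000.0) = 79.68
S = -174 + 79.68 + 4.6 + 11 = -78.7 dBm

-78.7 dBm


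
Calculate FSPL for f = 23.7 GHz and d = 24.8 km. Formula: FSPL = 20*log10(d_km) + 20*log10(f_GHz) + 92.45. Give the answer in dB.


20*log10(24.8) = 27.89
20*log10(23.7) = 27.49
FSPL = 147.8 dB

147.8 dB


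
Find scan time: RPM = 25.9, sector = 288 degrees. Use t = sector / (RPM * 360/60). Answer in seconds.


t = 288 / (25.9 * 360) * 60 = 1.85 s

1.85 s


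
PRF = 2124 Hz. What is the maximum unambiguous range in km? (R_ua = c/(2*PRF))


R_ua = 3e8 / (2 * 2124) = 70621.5 m = 70.6 km

70.6 km


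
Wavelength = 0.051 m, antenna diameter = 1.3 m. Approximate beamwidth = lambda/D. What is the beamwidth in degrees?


BW_rad = 0.051 / 1.3 = 0.039231
BW_deg = 2.25 degrees

2.25 degrees


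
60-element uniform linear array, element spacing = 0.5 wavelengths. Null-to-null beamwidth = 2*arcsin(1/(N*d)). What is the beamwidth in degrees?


1/(N*d) = 1/(60*0.5) = 0.033333
BW = 2*arcsin(0.033333) = 3.8 degrees

3.8 degrees


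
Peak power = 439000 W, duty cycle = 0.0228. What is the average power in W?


P_avg = 439000 * 0.0228 = 10009.2 W

10009.2 W


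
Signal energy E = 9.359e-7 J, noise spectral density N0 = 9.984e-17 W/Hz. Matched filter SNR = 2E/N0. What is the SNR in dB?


SNR_lin = 2 * 9.359e-7 / 9.984e-17 = 1.875e10
SNR_dB = 10*log10(1.875e10) = 102.7 dB

102.7 dB


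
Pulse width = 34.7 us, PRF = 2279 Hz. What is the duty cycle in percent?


DC = 34.7e-6 * 2279 * 100 = 7.91%

7.91%


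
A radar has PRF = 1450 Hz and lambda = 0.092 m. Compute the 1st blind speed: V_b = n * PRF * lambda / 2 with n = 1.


V_blind = 1 * 1450 * 0.092 / 2 = 66.7 m/s

66.7 m/s


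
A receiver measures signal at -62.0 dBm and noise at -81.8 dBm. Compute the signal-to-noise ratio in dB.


SNR = -62.0 - (-81.8) = 19.8 dB

19.8 dB


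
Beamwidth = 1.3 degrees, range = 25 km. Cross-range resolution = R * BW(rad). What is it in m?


BW_rad = 0.02268928
CR = 25000 * 0.02268928 = 567.2 m

567.2 m


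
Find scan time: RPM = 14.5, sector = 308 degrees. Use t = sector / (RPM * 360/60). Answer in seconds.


t = 308 / (14.5 * 360) * 60 = 3.54 s

3.54 s


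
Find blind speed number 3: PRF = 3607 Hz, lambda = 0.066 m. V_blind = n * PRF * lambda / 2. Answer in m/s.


V_blind = 3 * 3607 * 0.066 / 2 = 357.1 m/s

357.1 m/s


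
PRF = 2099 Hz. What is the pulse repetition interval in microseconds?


PRI = 1/2099 = 0.0004764173 s = 476.4 us

476.4 us


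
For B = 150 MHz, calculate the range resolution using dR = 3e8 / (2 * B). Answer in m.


dR = 3e8 / (2 * 150000000.0) = 1.0 m

1.0 m


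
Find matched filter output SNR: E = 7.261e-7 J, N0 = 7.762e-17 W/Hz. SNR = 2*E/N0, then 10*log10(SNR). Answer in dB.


SNR_lin = 2 * 7.261e-7 / 7.762e-17 = 1.871e10
SNR_dB = 10*log10(1.871e10) = 102.7 dB

102.7 dB


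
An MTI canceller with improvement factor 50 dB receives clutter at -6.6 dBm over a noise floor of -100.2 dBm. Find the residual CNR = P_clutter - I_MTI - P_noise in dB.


CNR = -6.6 - 50 - (-100.2) = 43.6 dB

43.6 dB


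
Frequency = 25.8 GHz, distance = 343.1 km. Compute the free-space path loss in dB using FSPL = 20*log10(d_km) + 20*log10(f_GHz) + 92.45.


20*log10(343.1) = 50.71
20*log10(25.8) = 28.23
FSPL = 171.4 dB

171.4 dB


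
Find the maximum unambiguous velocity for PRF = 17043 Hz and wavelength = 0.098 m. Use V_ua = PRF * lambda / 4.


V_ua = 17043 * 0.098 / 4 = 417.6 m/s

417.6 m/s


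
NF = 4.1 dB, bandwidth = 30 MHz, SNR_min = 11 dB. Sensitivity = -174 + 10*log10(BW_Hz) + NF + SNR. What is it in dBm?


10*log10(30000000.0) = 74.77
S = -174 + 74.77 + 4.1 + 11 = -84.1 dBm

-84.1 dBm


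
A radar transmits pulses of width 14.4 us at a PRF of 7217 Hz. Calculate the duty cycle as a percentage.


DC = 14.4e-6 * 7217 * 100 = 10.39%

10.39%


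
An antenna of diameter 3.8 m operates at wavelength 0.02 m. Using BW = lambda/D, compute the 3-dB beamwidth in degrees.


BW_rad = 0.02 / 3.8 = 0.005263
BW_deg = 0.3 degrees

0.3 degrees


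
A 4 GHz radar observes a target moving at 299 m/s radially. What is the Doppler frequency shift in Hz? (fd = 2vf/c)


fd = 2 * 299 * 4000000000.0 / 3e8 = 7973.3 Hz

7973.3 Hz


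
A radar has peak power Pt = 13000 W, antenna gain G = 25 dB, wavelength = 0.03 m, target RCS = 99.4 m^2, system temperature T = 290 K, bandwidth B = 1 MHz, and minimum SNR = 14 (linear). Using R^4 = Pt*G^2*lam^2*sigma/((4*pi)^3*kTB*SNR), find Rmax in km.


G_lin = 10^(25/10) = 316.227766
R^4 = 13000 * 316.227766^2 * 0.03^2 * 99.4 / ((4*pi)^3 * 1.38e-23 * 290 * 1000000.0 * 14)
R^4 = 1.04601e18 m^4
R_max = (1.04601e18)^(1/4) = 31980.4 m = 32.0 km

32.0 km


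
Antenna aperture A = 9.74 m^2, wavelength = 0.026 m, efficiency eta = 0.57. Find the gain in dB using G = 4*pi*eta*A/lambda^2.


G_linear = 4*pi*0.57*9.74/0.026^2 = 103204.11
G_dB = 10*log10(103204.11) = 50.1 dB

50.1 dB


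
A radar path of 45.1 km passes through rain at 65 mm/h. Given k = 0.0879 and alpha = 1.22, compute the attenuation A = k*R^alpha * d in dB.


gamma = 0.0879 * 65^1.22 = 14.313412 dB/km
A = 14.313412 * 45.1 = 645.53 dB

645.53 dB


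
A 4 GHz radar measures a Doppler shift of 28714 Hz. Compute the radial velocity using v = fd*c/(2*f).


v = 28714 * 3e8 / (2 * 4000000000.0) = 1076.8 m/s

1076.8 m/s


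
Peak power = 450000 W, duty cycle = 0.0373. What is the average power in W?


P_avg = 450000 * 0.0373 = 16785.0 W

16785.0 W


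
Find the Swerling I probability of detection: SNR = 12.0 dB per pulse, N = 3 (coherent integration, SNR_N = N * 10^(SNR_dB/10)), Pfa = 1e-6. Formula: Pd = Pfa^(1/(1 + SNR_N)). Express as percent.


SNR_lin = 10^(12.0/10) = 15.84893
SNR_N = 3 * 15.84893 = 47.54679
1/(1 + SNR_N) = 1/48.54679 = 0.0205987
Pd = (1e-6)^0.0205987 = 0.75233
Pd = 75.2%

75.2%


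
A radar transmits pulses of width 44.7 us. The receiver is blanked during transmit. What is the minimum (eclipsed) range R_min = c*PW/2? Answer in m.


R_min = 3e8 * 44.7e-6 / 2 = 6705.0 m

6705.0 m


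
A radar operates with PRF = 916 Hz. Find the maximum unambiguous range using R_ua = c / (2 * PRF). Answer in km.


R_ua = 3e8 / (2 * 916) = 163755.5 m = 163.8 km

163.8 km


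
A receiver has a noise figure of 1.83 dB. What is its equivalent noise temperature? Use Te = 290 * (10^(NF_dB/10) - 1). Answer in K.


NF_lin = 10^(1.83/10) = 1.524053
Te = 290 * (1.524053 - 1) = 152.0 K

152.0 K


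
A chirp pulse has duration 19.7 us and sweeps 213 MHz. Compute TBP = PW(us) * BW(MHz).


TBP = 19.7 * 213 = 4196.1

4196.1


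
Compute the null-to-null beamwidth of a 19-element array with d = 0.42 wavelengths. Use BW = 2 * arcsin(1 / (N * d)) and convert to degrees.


1/(N*d) = 1/(19*0.42) = 0.125313
BW = 2*arcsin(0.125313) = 14.4 degrees

14.4 degrees


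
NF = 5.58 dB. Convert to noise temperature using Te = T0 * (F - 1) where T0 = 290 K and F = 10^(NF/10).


NF_lin = 10^(5.58/10) = 3.614099
Te = 290 * (3.614099 - 1) = 758.1 K

758.1 K


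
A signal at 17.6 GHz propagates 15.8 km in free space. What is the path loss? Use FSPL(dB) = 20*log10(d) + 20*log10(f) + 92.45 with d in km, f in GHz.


20*log10(15.8) = 23.97
20*log10(17.6) = 24.91
FSPL = 141.3 dB

141.3 dB


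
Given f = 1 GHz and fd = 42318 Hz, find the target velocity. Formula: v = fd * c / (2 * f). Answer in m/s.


v = 42318 * 3e8 / (2 * 1000000000.0) = 6347.7 m/s

6347.7 m/s


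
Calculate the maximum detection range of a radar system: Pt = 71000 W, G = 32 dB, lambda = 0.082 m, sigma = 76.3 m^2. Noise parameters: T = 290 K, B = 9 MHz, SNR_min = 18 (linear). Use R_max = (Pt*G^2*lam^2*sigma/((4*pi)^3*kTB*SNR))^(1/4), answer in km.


G_lin = 10^(32/10) = 1584.893192
R^4 = 71000 * 1584.893192^2 * 0.082^2 * 76.3 / ((4*pi)^3 * 1.38e-23 * 290 * 9000000.0 * 18)
R^4 = 7.11195e19 m^4
R_max = (7.11195e19)^(1/4) = 91832.7 m = 91.8 km

91.8 km


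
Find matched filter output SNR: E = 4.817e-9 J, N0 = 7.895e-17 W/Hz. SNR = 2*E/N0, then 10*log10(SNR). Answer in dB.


SNR_lin = 2 * 4.817e-9 / 7.895e-17 = 1.22e8
SNR_dB = 10*log10(1.22e8) = 80.9 dB

80.9 dB


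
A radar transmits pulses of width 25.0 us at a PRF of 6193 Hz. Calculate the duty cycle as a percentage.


DC = 25.0e-6 * 6193 * 100 = 15.48%

15.48%


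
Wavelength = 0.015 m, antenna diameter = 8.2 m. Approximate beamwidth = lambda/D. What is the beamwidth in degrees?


BW_rad = 0.015 / 8.2 = 0.001829
BW_deg = 0.1 degrees

0.1 degrees


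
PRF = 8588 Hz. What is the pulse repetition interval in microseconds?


PRI = 1/8588 = 0.0001164415 s = 116.4 us

116.4 us


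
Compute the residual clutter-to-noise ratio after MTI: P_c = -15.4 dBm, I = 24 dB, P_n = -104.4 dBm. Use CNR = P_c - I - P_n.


CNR = -15.4 - 24 - (-104.4) = 65.0 dB

65.0 dB


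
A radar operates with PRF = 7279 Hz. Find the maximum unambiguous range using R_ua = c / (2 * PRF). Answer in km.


R_ua = 3e8 / (2 * 7279) = 20607.2 m = 20.6 km

20.6 km


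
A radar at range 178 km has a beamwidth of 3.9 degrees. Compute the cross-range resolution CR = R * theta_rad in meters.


BW_rad = 0.068067841
CR = 178000 * 0.068067841 = 12116.1 m

12116.1 m


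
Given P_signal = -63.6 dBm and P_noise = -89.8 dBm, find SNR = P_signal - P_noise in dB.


SNR = -63.6 - (-89.8) = 26.2 dB

26.2 dB


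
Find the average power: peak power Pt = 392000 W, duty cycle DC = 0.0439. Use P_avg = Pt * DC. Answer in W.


P_avg = 392000 * 0.0439 = 17208.8 W

17208.8 W


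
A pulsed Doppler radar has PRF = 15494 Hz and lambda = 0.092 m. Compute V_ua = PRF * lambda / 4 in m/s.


V_ua = 15494 * 0.092 / 4 = 356.4 m/s

356.4 m/s


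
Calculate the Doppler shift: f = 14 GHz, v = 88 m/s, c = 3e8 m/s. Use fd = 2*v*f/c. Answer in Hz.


fd = 2 * 88 * 14000000000.0 / 3e8 = 8213.3 Hz

8213.3 Hz


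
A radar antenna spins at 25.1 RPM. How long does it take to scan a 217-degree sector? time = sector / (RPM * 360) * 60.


t = 217 / (25.1 * 360) * 60 = 1.44 s

1.44 s


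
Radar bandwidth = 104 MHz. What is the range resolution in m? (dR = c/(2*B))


dR = 3e8 / (2 * 104000000.0) = 1.44 m

1.44 m


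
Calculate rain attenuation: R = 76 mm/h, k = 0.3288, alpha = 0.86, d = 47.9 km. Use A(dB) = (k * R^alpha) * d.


gamma = 0.3288 * 76^0.86 = 13.62798 dB/km
A = 13.62798 * 47.9 = 652.78 dB

652.78 dB


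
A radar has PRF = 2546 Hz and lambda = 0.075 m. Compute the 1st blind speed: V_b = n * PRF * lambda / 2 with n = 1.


V_blind = 1 * 2546 * 0.075 / 2 = 95.5 m/s

95.5 m/s


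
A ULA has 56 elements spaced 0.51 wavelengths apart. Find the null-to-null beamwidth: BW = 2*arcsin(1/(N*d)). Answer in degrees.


1/(N*d) = 1/(56*0.51) = 0.035014
BW = 2*arcsin(0.035014) = 4.0 degrees

4.0 degrees


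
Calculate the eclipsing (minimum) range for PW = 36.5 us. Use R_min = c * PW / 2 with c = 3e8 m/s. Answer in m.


R_min = 3e8 * 36.5e-6 / 2 = 5475.0 m

5475.0 m


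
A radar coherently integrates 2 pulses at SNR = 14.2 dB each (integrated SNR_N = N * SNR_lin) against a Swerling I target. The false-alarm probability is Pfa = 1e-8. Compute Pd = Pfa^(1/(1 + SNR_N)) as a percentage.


SNR_lin = 10^(14.2/10) = 26.30268
SNR_N = 2 * 26.30268 = 52.60536
1/(1 + SNR_N) = 1/53.60536 = 0.0186549
Pd = (1e-8)^0.0186549 = 0.70919
Pd = 70.9%

70.9%


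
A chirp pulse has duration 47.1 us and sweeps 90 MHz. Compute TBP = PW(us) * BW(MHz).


TBP = 47.1 * 90 = 4239.0

4239.0


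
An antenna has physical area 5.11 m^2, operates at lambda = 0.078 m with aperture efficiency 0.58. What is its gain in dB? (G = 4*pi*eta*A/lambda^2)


G_linear = 4*pi*0.58*5.11/0.078^2 = 6121.66
G_dB = 10*log10(6121.66) = 37.9 dB

37.9 dB
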